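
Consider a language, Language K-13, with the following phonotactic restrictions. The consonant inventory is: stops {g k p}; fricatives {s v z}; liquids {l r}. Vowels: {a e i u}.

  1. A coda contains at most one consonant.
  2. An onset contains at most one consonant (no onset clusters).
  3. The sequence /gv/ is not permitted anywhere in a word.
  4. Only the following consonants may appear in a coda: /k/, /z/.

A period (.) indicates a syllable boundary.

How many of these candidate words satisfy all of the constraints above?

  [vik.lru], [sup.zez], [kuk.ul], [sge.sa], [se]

[vik.lru] — violates constraint 2: syllable 2 onset /lr/ has 2 consonants (> 1) → phonotactically illegal
[sup.zez] — violates constraint 4: syllable 1 coda contains /p/, which is not a licensed coda consonant → phonotactically illegal
[kuk.ul] — violates constraint 4: syllable 2 coda contains /l/, which is not a licensed coda consonant → phonotactically illegal
[sge.sa] — violates constraint 2: syllable 1 onset /sg/ has 2 consonants (> 1) → phonotactically illegal
[se] — σ1 onset /s/, coda /∅/ ok → phonotactically legal
Phonotactically legal: [se] → 1.

1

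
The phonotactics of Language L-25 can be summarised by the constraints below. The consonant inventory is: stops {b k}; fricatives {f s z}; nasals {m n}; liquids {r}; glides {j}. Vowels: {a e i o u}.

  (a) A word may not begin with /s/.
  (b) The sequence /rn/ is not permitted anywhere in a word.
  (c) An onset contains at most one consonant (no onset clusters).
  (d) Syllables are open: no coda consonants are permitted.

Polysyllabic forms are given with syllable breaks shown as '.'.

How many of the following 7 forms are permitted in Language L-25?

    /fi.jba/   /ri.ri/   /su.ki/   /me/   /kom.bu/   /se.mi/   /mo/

/fi.jba/ — violates constraint (c): syllable 2 onset /jb/ has 2 consonants (> 1) → not permitted
/ri.ri/ — σ1 onset /r/, coda /∅/ ok; σ2 onset /r/, coda /∅/ ok → permitted
/su.ki/ — violates constraint (a): word begins with /s/ → not permitted
/me/ — σ1 onset /m/, coda /∅/ ok → permitted
/kom.bu/ — violates constraint (d): syllable 1 coda /m/ has 1 consonant (> 0) → not permitted
/se.mi/ — violates constraint (a): word begins with /s/ → not permitted
/mo/ — σ1 onset /m/, coda /∅/ ok → permitted
Permitted: /ri.ri/, /me/, /mo/ → 3.

3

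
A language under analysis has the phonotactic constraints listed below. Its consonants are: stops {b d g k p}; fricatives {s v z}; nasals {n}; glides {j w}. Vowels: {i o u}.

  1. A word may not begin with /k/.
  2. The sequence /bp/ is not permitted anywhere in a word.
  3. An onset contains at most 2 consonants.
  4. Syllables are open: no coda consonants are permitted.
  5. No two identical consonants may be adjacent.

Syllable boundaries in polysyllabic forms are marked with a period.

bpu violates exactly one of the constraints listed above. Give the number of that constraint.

bpu: contains banned sequence /bp/.
This is a violation of constraint 2: "The sequence /bp/ is not permitted anywhere in a word."
The remaining constraints (1, 3, 4, 5) are satisfied.

2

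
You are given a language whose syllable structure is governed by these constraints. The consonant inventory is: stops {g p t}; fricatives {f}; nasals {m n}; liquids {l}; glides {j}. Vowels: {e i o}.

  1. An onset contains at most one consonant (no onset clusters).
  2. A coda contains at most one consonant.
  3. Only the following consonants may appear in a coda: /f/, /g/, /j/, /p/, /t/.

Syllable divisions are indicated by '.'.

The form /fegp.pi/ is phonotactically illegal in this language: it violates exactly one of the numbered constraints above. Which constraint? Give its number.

2

/fegp.pi/: syllable 1 coda /gp/ has 2 consonants (> 1).
This is a violation of constraint 2: "A coda contains at most one consonant."
The remaining constraints (1, 3) are satisfied.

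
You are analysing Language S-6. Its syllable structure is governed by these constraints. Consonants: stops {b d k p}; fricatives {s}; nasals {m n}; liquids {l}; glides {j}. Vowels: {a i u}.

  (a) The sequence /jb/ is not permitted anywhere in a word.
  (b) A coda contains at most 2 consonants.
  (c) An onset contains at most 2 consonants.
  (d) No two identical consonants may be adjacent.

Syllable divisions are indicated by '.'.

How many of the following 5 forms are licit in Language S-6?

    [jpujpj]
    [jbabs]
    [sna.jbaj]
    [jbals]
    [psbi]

0

[jpujpj] — violates constraint (b): syllable 1 coda /jpj/ has 3 consonants (> 2) → illicit
[jbabs] — violates constraint (a): contains banned sequence /jb/ → illicit
[sna.jbaj] — violates constraint (a): contains banned sequence /jb/ → illicit
[jbals] — violates constraint (a): contains banned sequence /jb/ → illicit
[psbi] — violates constraint (c): syllable 1 onset /psb/ has 3 consonants (> 2) → illicit
No form is licit → 0.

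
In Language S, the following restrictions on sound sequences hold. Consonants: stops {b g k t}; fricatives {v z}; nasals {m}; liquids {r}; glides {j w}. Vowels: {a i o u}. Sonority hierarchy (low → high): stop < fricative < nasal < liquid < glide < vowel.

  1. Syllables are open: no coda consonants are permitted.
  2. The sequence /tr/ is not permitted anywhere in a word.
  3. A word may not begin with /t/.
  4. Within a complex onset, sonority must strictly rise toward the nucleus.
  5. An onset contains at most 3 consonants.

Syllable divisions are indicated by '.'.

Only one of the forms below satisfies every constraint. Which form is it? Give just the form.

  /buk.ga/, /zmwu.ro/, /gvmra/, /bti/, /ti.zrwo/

/zmwu.ro/

/buk.ga/ — violates constraint 1: syllable 1 coda /k/ has 1 consonant (> 0) → phonotactically illegal
/zmwu.ro/ — σ1 onset /zmw/ (2→3→5 rises), coda /∅/ ok; σ2 onset /r/, coda /∅/ ok → phonotactically legal
/gvmra/ — violates constraint 5: syllable 1 onset /gvmr/ has 4 consonants (> 3) → phonotactically illegal
/bti/ — violates constraint 4: syllable 1 onset /bt/: /b/ (stop, 1) → /t/ (stop, 1) does not rise → phonotactically illegal
/ti.zrwo/ — violates constraint 3: word begins with /t/ → phonotactically illegal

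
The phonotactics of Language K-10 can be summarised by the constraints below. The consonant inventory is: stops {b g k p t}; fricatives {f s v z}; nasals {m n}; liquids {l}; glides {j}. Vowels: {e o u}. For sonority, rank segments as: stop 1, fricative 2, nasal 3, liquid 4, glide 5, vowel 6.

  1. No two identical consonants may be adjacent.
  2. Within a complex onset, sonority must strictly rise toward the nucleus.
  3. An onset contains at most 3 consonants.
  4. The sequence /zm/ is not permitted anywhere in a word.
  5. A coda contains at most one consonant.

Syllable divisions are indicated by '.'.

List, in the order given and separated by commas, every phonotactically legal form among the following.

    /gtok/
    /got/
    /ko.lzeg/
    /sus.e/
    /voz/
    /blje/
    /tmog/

/got/, /sus.e/, /voz/, /blje/, /tmog/

/gtok/ — violates constraint 2: syllable 1 onset /gt/: /g/ (stop, 1) → /t/ (stop, 1) does not rise → phonotactically illegal
/got/ — σ1 onset /g/, coda /t/ ok → phonotactically legal
/ko.lzeg/ — violates constraint 2: syllable 2 onset /lz/: /l/ (liquid, 4) → /z/ (fricative, 2) does not rise → phonotactically illegal
/sus.e/ — σ1 onset /s/, coda /s/ ok; σ2 onset /∅/, coda /∅/ ok → phonotactically legal
/voz/ — σ1 onset /v/, coda /z/ ok → phonotactically legal
/blje/ — σ1 onset /blj/ (1→4→5 rises), coda /∅/ ok → phonotactically legal
/tmog/ — σ1 onset /tm/ (1→3 rises), coda /g/ ok → phonotactically legal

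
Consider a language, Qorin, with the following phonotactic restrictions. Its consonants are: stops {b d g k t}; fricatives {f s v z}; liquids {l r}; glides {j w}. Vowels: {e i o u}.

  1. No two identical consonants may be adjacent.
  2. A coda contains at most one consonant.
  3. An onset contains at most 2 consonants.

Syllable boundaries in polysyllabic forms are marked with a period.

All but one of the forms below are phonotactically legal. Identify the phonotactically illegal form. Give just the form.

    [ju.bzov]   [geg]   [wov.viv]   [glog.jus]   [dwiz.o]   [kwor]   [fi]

[wov.viv]

[ju.bzov] — σ1 onset /j/, coda /∅/ ok; σ2 onset /bz/ (2C), coda /v/ ok → phonotactically legal
[geg] — σ1 onset /g/, coda /g/ ok → phonotactically legal
[wov.viv] — violates constraint 1: adjacent identical consonants /vv/ → phonotactically illegal
[glog.jus] — σ1 onset /gl/ (2C), coda /g/ ok; σ2 onset /j/, coda /s/ ok → phonotactically legal
[dwiz.o] — σ1 onset /dw/ (2C), coda /z/ ok; σ2 onset /∅/, coda /∅/ ok → phonotactically legal
[kwor] — σ1 onset /kw/ (2C), coda /r/ ok → phonotactically legal
[fi] — σ1 onset /f/, coda /∅/ ok → phonotactically legal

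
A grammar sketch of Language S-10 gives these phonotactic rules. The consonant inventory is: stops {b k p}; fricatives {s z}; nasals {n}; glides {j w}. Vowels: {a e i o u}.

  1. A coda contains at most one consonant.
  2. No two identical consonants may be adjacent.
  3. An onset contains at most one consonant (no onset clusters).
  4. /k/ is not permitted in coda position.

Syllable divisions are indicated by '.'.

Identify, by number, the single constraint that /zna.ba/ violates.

/zna.ba/: syllable 1 onset /zn/ has 2 consonants (> 1).
This is a violation of constraint 3: "An onset contains at most one consonant (no onset clusters)."
The remaining constraints (1, 2, 4) are satisfied.

3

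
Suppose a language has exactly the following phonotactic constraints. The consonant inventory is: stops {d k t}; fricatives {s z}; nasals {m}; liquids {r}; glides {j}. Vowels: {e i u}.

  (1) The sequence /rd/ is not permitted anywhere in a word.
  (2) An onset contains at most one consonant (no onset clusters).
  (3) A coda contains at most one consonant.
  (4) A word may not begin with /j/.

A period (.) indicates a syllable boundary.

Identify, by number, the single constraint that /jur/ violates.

/jur/: word begins with /j/.
This is a violation of constraint 4: "A word may not begin with /j/."
The remaining constraints (1, 2, 3) are satisfied.

4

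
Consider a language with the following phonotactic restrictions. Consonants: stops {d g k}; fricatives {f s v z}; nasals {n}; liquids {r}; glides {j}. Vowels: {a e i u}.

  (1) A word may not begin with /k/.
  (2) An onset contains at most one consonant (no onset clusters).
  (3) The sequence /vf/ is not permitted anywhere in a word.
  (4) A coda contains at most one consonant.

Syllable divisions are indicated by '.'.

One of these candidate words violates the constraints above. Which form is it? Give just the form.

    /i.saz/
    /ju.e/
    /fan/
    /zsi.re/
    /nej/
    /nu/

/zsi.re/

/i.saz/ — σ1 onset /∅/, coda /∅/ ok; σ2 onset /s/, coda /z/ ok → permitted
/ju.e/ — σ1 onset /j/, coda /∅/ ok; σ2 onset /∅/, coda /∅/ ok → permitted
/fan/ — σ1 onset /f/, coda /n/ ok → permitted
/zsi.re/ — violates constraint 2: syllable 1 onset /zs/ has 2 consonants (> 1) → not permitted
/nej/ — σ1 onset /n/, coda /j/ ok → permitted
/nu/ — σ1 onset /n/, coda /∅/ ok → permitted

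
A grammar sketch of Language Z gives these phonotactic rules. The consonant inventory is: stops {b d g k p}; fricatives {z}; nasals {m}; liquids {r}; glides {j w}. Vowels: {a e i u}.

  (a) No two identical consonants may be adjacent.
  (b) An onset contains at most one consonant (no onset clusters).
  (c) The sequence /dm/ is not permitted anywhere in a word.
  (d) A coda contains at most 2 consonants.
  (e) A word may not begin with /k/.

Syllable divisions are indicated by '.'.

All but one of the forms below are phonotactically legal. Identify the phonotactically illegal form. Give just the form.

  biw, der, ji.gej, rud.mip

biw — σ1 onset /b/, coda /w/ ok → phonotactically legal
der — σ1 onset /d/, coda /r/ ok → phonotactically legal
ji.gej — σ1 onset /j/, coda /∅/ ok; σ2 onset /g/, coda /j/ ok → phonotactically legal
rud.mip — violates constraint (c): contains banned sequence /dm/ → phonotactically illegal

rud.mip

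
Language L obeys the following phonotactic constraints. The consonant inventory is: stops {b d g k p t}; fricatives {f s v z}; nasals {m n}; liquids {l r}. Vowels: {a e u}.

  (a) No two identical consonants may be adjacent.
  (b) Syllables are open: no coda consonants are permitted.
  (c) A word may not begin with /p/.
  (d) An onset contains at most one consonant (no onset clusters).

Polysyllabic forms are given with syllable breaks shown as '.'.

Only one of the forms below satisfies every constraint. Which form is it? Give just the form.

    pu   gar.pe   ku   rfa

pu — violates constraint (c): word begins with /p/ → not permitted
gar.pe — violates constraint (b): syllable 1 coda /r/ has 1 consonant (> 0) → not permitted
ku — σ1 onset /k/, coda /∅/ ok → permitted
rfa — violates constraint (d): syllable 1 onset /rf/ has 2 consonants (> 1) → not permitted

ku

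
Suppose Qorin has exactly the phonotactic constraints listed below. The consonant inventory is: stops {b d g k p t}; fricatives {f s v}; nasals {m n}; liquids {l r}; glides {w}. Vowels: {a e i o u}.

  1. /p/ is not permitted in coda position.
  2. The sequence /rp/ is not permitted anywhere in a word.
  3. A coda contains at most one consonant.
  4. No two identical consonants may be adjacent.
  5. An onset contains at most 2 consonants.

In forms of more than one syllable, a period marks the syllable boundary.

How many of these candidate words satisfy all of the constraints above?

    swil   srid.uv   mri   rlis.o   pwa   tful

swil — σ1 onset /sw/ (2C), coda /l/ ok → licit
srid.uv — σ1 onset /sr/ (2C), coda /d/ ok; σ2 onset /∅/, coda /v/ ok → licit
mri — σ1 onset /mr/ (2C), coda /∅/ ok → licit
rlis.o — σ1 onset /rl/ (2C), coda /s/ ok; σ2 onset /∅/, coda /∅/ ok → licit
pwa — σ1 onset /pw/ (2C), coda /∅/ ok → licit
tful — σ1 onset /tf/ (2C), coda /l/ ok → licit
Licit: swil, srid.uv, mri, rlis.o, pwa, tful → 6.

6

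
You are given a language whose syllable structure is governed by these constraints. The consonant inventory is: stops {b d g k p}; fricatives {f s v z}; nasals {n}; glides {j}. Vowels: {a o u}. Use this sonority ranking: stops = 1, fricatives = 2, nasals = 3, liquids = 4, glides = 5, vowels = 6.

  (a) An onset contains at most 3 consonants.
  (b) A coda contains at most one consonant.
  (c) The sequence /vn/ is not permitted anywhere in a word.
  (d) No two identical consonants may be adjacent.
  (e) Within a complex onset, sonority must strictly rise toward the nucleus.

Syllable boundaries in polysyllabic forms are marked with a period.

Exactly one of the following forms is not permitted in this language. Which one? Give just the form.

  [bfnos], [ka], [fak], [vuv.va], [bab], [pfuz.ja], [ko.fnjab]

[vuv.va]

[bfnos] — σ1 onset /bfn/ (1→2→3 rises), coda /s/ ok → permitted
[ka] — σ1 onset /k/, coda /∅/ ok → permitted
[fak] — σ1 onset /f/, coda /k/ ok → permitted
[vuv.va] — violates constraint (d): adjacent identical consonants /vv/ → not permitted
[bab] — σ1 onset /b/, coda /b/ ok → permitted
[pfuz.ja] — σ1 onset /pf/ (1→2 rises), coda /z/ ok; σ2 onset /j/, coda /∅/ ok → permitted
[ko.fnjab] — σ1 onset /k/, coda /∅/ ok; σ2 onset /fnj/ (2→3→5 rises), coda /b/ ok → permitted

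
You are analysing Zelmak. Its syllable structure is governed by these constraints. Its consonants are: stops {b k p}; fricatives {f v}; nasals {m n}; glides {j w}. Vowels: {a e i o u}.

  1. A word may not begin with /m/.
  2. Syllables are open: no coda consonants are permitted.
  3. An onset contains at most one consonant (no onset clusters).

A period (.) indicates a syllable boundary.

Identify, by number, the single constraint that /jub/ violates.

/jub/: syllable 1 coda /b/ has 1 consonant (> 0).
This is a violation of constraint 2: "Syllables are open: no coda consonants are permitted."
The remaining constraints (1, 3) are satisfied.

2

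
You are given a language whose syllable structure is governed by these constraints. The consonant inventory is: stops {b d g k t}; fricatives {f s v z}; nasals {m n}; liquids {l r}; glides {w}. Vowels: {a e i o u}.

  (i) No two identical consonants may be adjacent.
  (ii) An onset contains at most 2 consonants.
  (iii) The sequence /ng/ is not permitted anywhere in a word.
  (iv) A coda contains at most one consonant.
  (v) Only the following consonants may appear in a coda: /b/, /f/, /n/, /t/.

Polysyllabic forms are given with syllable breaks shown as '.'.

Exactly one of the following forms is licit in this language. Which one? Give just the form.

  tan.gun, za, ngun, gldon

za

tan.gun — violates constraint (iii): contains banned sequence /ng/ → illicit
za — σ1 onset /z/, coda /∅/ ok → licit
ngun — violates constraint (iii): contains banned sequence /ng/ → illicit
gldon — violates constraint (ii): syllable 1 onset /gld/ has 3 consonants (> 2) → illicit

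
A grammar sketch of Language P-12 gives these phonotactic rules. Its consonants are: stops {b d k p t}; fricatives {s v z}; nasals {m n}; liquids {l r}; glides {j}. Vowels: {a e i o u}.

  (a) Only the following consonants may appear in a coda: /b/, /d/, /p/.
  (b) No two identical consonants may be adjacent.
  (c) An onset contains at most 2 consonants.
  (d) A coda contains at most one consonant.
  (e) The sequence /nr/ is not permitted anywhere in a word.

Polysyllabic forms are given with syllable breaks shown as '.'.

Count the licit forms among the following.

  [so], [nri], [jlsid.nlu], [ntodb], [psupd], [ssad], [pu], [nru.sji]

[so] — σ1 onset /s/, coda /∅/ ok → licit
[nri] — violates constraint (e): contains banned sequence /nr/ → illicit
[jlsid.nlu] — violates constraint (c): syllable 1 onset /jls/ has 3 consonants (> 2) → illicit
[ntodb] — violates constraint (d): syllable 1 coda /db/ has 2 consonants (> 1) → illicit
[psupd] — violates constraint (d): syllable 1 coda /pd/ has 2 consonants (> 1) → illicit
[ssad] — violates constraint (b): adjacent identical consonants /ss/ → illicit
[pu] — σ1 onset /p/, coda /∅/ ok → licit
[nru.sji] — violates constraint (e): contains banned sequence /nr/ → illicit
Licit: [so], [pu] → 2.

2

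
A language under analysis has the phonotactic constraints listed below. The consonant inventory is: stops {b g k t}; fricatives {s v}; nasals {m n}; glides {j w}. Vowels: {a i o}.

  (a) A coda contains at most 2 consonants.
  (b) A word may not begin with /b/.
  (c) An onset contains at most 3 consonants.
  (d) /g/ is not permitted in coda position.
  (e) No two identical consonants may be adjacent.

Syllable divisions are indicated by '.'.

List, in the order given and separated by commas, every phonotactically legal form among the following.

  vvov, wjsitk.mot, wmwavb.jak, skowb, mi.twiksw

vvov — violates constraint (e): adjacent identical consonants /vv/ → phonotactically illegal
wjsitk.mot — σ1 onset /wjs/ (3C), coda /tk/ (2C) ok; σ2 onset /m/, coda /t/ ok → phonotactically legal
wmwavb.jak — σ1 onset /wmw/ (3C), coda /vb/ (2C) ok; σ2 onset /j/, coda /k/ ok → phonotactically legal
skowb — σ1 onset /sk/ (2C), coda /wb/ (2C) ok → phonotactically legal
mi.twiksw — violates constraint (a): syllable 2 coda /ksw/ has 3 consonants (> 2) → phonotactically illegal

wjsitk.mot, wmwavb.jak, skowb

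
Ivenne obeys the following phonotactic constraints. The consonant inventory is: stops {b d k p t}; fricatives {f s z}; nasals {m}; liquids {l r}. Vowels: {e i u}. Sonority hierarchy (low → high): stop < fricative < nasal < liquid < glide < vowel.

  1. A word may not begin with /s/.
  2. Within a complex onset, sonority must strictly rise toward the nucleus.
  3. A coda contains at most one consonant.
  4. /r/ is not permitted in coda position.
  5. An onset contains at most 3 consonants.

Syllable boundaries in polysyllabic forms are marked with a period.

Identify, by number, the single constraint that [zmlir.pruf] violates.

4

[zmlir.pruf]: syllable 1 coda contains /r/.
This is a violation of constraint 4: "/r/ is not permitted in coda position."
The remaining constraints (1, 2, 3, 5) are satisfied.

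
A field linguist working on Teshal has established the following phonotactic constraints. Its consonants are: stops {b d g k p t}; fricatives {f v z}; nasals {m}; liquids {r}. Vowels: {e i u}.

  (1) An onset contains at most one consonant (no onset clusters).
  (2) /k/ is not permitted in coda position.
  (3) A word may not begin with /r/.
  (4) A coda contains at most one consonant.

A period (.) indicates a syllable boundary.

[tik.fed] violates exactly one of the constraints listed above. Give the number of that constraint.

[tik.fed]: syllable 1 coda contains /k/.
This is a violation of constraint 2: "/k/ is not permitted in coda position."
The remaining constraints (1, 3, 4) are satisfied.

2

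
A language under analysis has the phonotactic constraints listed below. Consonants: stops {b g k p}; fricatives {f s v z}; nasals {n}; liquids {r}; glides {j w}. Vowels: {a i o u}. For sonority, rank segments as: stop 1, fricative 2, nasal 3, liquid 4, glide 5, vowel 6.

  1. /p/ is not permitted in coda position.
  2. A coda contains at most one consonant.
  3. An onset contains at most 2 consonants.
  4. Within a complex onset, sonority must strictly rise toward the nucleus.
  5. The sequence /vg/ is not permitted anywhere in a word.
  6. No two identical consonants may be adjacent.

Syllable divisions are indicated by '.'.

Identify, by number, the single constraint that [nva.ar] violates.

4

[nva.ar]: syllable 1 onset /nv/: /n/ (nasal, 3) → /v/ (fricative, 2) does not rise.
This is a violation of constraint 4: "Within a complex onset, sonority must strictly rise toward the nucleus."
The remaining constraints (1, 2, 3, 5, 6) are satisfied.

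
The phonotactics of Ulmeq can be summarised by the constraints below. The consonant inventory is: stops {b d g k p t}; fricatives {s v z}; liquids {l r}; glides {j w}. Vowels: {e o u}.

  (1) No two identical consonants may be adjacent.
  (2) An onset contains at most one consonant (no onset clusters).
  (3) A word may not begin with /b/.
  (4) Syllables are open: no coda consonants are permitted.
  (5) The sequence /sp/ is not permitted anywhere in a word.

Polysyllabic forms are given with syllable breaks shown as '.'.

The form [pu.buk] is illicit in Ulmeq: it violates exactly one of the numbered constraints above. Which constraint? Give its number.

4

[pu.buk]: syllable 2 coda /k/ has 1 consonant (> 0).
This is a violation of constraint 4: "Syllables are open: no coda consonants are permitted."
The remaining constraints (1, 2, 3, 5) are satisfied.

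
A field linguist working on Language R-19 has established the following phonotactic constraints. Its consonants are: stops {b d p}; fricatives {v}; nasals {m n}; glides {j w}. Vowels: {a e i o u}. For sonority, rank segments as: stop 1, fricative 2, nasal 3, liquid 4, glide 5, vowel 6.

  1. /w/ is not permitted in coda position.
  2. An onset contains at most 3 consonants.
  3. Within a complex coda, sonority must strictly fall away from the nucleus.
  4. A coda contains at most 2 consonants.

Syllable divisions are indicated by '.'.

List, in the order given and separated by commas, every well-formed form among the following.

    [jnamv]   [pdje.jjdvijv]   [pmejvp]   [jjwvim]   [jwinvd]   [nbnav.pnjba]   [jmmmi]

[jnamv]

[jnamv] — σ1 onset /jn/ (2C), coda /mv/ (3→2 falls) ok → well-formed
[pdje.jjdvijv] — violates constraint 2: syllable 2 onset /jjdv/ has 4 consonants (> 3) → ill-formed
[pmejvp] — violates constraint 4: syllable 1 coda /jvp/ has 3 consonants (> 2) → ill-formed
[jjwvim] — violates constraint 2: syllable 1 onset /jjwv/ has 4 consonants (> 3) → ill-formed
[jwinvd] — violates constraint 4: syllable 1 coda /nvd/ has 3 consonants (> 2) → ill-formed
[nbnav.pnjba] — violates constraint 2: syllable 2 onset /pnjb/ has 4 consonants (> 3) → ill-formed
[jmmmi] — violates constraint 2: syllable 1 onset /jmmm/ has 4 consonants (> 3) → ill-formed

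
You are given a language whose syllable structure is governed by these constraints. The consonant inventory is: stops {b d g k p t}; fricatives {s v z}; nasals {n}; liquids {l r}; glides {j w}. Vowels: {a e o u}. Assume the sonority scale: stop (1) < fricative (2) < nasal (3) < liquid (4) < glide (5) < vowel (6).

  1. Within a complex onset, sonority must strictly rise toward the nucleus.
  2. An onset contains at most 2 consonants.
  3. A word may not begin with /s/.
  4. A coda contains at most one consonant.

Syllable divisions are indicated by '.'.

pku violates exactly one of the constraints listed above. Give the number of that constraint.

1

pku: syllable 1 onset /pk/: /p/ (stop, 1) → /k/ (stop, 1) does not rise.
This is a violation of constraint 1: "Within a complex onset, sonority must strictly rise toward the nucleus."
The remaining constraints (2, 3, 4) are satisfied.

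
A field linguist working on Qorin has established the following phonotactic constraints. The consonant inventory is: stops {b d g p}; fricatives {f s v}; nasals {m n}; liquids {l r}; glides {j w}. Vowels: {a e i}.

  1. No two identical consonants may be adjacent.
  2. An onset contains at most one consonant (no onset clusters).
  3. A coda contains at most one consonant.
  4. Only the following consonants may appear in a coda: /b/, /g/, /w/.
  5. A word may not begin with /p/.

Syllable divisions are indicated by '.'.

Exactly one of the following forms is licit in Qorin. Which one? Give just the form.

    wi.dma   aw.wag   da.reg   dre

da.reg

wi.dma — violates constraint 2: syllable 2 onset /dm/ has 2 consonants (> 1) → illicit
aw.wag — violates constraint 1: adjacent identical consonants /ww/ → illicit
da.reg — σ1 onset /d/, coda /∅/ ok; σ2 onset /r/, coda /g/ ok → licit
dre — violates constraint 2: syllable 1 onset /dr/ has 2 consonants (> 1) → illicit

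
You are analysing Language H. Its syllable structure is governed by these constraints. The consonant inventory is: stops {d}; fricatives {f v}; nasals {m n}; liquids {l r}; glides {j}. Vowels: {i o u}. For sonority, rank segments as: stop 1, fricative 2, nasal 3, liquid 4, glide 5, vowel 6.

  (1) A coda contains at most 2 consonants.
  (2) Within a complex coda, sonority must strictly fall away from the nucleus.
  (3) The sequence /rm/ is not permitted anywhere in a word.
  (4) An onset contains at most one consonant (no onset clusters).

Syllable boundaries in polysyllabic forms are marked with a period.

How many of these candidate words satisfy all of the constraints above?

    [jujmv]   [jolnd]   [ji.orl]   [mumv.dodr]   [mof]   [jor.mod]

1

[jujmv] — violates constraint 1: syllable 1 coda /jmv/ has 3 consonants (> 2) → phonotactically illegal
[jolnd] — violates constraint 1: syllable 1 coda /lnd/ has 3 consonants (> 2) → phonotactically illegal
[ji.orl] — violates constraint 2: syllable 2 coda /rl/: /r/ (liquid, 4) → /l/ (liquid, 4) does not fall → phonotactically illegal
[mumv.dodr] — violates constraint 2: syllable 2 coda /dr/: /d/ (stop, 1) → /r/ (liquid, 4) does not fall → phonotactically illegal
[mof] — σ1 onset /m/, coda /f/ ok → phonotactically legal
[jor.mod] — violates constraint 3: contains banned sequence /rm/ → phonotactically illegal
Phonotactically legal: [mof] → 1.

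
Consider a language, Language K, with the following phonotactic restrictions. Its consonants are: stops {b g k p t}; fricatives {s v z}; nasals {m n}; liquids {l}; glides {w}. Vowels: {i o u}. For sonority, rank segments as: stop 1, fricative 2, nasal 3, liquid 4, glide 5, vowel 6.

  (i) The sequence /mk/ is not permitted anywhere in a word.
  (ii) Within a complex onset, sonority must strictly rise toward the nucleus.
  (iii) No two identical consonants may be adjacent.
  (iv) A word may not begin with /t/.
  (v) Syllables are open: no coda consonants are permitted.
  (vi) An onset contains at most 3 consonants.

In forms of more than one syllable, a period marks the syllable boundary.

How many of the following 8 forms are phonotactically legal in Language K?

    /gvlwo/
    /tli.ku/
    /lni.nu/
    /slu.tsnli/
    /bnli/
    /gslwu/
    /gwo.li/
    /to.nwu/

/gvlwo/ — violates constraint (vi): syllable 1 onset /gvlw/ has 4 consonants (> 3) → phonotactically illegal
/tli.ku/ — violates constraint (iv): word begins with /t/ → phonotactically illegal
/lni.nu/ — violates constraint (ii): syllable 1 onset /ln/: /l/ (liquid, 4) → /n/ (nasal, 3) does not rise → phonotactically illegal
/slu.tsnli/ — violates constraint (vi): syllable 2 onset /tsnl/ has 4 consonants (> 3) → phonotactically illegal
/bnli/ — σ1 onset /bnl/ (1→3→4 rises), coda /∅/ ok → phonotactically legal
/gslwu/ — violates constraint (vi): syllable 1 onset /gslw/ has 4 consonants (> 3) → phonotactically illegal
/gwo.li/ — σ1 onset /gw/ (1→5 rises), coda /∅/ ok; σ2 onset /l/, coda /∅/ ok → phonotactically legal
/to.nwu/ — violates constraint (iv): word begins with /t/ → phonotactically illegal
Phonotactically legal: /bnli/, /gwo.li/ → 2.

2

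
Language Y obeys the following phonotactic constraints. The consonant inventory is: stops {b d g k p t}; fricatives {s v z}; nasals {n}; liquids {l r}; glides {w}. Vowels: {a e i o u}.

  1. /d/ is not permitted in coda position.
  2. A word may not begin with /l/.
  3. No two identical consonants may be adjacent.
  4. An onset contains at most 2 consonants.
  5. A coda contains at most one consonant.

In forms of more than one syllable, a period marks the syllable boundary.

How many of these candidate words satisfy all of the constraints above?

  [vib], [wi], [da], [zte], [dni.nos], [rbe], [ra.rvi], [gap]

[vib] — σ1 onset /v/, coda /b/ ok → licit
[wi] — σ1 onset /w/, coda /∅/ ok → licit
[da] — σ1 onset /d/, coda /∅/ ok → licit
[zte] — σ1 onset /zt/ (2C), coda /∅/ ok → licit
[dni.nos] — σ1 onset /dn/ (2C), coda /∅/ ok; σ2 onset /n/, coda /s/ ok → licit
[rbe] — σ1 onset /rb/ (2C), coda /∅/ ok → licit
[ra.rvi] — σ1 onset /r/, coda /∅/ ok; σ2 onset /rv/ (2C), coda /∅/ ok → licit
[gap] — σ1 onset /g/, coda /p/ ok → licit
Licit: [vib], [wi], [da], [zte], [dni.nos], [rbe], [ra.rvi], [gap] → 8.

8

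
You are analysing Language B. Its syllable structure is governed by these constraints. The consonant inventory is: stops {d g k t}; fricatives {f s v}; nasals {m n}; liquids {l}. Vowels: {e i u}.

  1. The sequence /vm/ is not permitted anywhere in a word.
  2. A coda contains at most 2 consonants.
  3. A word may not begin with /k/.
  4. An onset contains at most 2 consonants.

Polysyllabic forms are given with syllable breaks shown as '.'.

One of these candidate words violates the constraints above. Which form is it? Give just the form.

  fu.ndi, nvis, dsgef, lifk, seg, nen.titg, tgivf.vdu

fu.ndi — σ1 onset /f/, coda /∅/ ok; σ2 onset /nd/ (2C), coda /∅/ ok → permitted
nvis — σ1 onset /nv/ (2C), coda /s/ ok → permitted
dsgef — violates constraint 4: syllable 1 onset /dsg/ has 3 consonants (> 2) → not permitted
lifk — σ1 onset /l/, coda /fk/ (2C) ok → permitted
seg — σ1 onset /s/, coda /g/ ok → permitted
nen.titg — σ1 onset /n/, coda /n/ ok; σ2 onset /t/, coda /tg/ (2C) ok → permitted
tgivf.vdu — σ1 onset /tg/ (2C), coda /vf/ (2C) ok; σ2 onset /vd/ (2C), coda /∅/ ok → permitted

dsgef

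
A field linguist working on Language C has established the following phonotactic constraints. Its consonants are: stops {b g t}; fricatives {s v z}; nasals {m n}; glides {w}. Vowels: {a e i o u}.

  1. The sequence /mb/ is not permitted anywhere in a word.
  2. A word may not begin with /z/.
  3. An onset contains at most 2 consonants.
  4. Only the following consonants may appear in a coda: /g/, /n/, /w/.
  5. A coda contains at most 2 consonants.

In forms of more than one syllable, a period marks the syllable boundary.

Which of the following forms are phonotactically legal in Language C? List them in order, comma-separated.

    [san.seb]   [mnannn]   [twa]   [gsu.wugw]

[san.seb] — violates constraint 4: syllable 2 coda contains /b/, which is not a licensed coda consonant → phonotactically illegal
[mnannn] — violates constraint 5: syllable 1 coda /nnn/ has 3 consonants (> 2) → phonotactically illegal
[twa] — σ1 onset /tw/ (2C), coda /∅/ ok → phonotactically legal
[gsu.wugw] — σ1 onset /gs/ (2C), coda /∅/ ok; σ2 onset /w/, coda /gw/ (2C) ok → phonotactically legal

[twa], [gsu.wugw]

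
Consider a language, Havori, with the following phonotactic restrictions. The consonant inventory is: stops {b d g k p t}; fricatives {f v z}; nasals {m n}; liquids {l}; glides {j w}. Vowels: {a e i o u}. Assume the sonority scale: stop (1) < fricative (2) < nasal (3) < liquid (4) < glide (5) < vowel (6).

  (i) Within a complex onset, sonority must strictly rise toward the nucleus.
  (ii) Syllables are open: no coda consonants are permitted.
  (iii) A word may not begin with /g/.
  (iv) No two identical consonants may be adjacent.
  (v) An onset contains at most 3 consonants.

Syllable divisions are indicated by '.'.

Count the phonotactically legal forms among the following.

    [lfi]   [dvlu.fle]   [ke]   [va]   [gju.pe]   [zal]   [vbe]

[lfi] — violates constraint (i): syllable 1 onset /lf/: /l/ (liquid, 4) → /f/ (fricative, 2) does not rise → phonotactically illegal
[dvlu.fle] — σ1 onset /dvl/ (1→2→4 rises), coda /∅/ ok; σ2 onset /fl/ (2→4 rises), coda /∅/ ok → phonotactically legal
[ke] — σ1 onset /k/, coda /∅/ ok → phonotactically legal
[va] — σ1 onset /v/, coda /∅/ ok → phonotactically legal
[gju.pe] — violates constraint (iii): word begins with /g/ → phonotactically illegal
[zal] — violates constraint (ii): syllable 1 coda /l/ has 1 consonant (> 0) → phonotactically illegal
[vbe] — violates constraint (i): syllable 1 onset /vb/: /v/ (fricative, 2) → /b/ (stop, 1) does not rise → phonotactically illegal
Phonotactically legal: [dvlu.fle], [ke], [va] → 3.

3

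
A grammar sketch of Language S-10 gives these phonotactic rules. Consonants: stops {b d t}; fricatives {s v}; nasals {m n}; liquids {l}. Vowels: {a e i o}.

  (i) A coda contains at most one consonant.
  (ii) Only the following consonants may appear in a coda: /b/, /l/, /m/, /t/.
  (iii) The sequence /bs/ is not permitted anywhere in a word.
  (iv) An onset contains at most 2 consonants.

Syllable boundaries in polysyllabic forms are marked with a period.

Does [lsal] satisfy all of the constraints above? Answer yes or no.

yes

[lsal] — σ1 onset /ls/ (2C), coda /l/ ok → phonotactically legal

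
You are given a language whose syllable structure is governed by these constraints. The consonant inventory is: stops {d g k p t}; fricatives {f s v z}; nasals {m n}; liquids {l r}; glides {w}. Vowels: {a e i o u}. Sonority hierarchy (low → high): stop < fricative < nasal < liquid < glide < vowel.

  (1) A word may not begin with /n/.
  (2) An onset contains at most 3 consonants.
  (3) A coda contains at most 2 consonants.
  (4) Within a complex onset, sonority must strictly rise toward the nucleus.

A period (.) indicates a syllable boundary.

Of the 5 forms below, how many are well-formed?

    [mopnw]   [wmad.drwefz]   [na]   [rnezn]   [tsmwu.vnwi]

0

[mopnw] — violates constraint 3: syllable 1 coda /pnw/ has 3 consonants (> 2) → ill-formed
[wmad.drwefz] — violates constraint 4: syllable 1 onset /wm/: /w/ (glide, 5) → /m/ (nasal, 3) does not rise → ill-formed
[na] — violates constraint 1: word begins with /n/ → ill-formed
[rnezn] — violates constraint 4: syllable 1 onset /rn/: /r/ (liquid, 4) → /n/ (nasal, 3) does not rise → ill-formed
[tsmwu.vnwi] — violates constraint 2: syllable 1 onset /tsmw/ has 4 consonants (> 3) → ill-formed
No form is well-formed → 0.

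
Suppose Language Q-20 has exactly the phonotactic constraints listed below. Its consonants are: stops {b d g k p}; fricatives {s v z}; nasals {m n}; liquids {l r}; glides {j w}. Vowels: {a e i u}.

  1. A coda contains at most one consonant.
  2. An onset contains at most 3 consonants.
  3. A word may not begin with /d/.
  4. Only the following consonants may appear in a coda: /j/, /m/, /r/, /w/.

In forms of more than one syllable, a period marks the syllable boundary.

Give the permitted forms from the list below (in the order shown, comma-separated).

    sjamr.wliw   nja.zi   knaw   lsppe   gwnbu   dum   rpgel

sjamr.wliw — violates constraint 1: syllable 1 coda /mr/ has 2 consonants (> 1) → not permitted
nja.zi — σ1 onset /nj/ (2C), coda /∅/ ok; σ2 onset /z/, coda /∅/ ok → permitted
knaw — σ1 onset /kn/ (2C), coda /w/ ok → permitted
lsppe — violates constraint 2: syllable 1 onset /lspp/ has 4 consonants (> 3) → not permitted
gwnbu — violates constraint 2: syllable 1 onset /gwnb/ has 4 consonants (> 3) → not permitted
dum — violates constraint 3: word begins with /d/ → not permitted
rpgel — violates constraint 4: syllable 1 coda contains /l/, which is not a licensed coda consonant → not permitted

nja.zi, knaw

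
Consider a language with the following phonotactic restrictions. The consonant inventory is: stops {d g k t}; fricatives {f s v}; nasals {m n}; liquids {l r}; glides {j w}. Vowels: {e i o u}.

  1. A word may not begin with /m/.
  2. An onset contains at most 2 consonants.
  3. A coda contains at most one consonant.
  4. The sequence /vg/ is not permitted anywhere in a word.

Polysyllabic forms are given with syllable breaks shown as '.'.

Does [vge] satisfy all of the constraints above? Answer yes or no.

no

[vge] — violates constraint 4: contains banned sequence /vg/ → not permitted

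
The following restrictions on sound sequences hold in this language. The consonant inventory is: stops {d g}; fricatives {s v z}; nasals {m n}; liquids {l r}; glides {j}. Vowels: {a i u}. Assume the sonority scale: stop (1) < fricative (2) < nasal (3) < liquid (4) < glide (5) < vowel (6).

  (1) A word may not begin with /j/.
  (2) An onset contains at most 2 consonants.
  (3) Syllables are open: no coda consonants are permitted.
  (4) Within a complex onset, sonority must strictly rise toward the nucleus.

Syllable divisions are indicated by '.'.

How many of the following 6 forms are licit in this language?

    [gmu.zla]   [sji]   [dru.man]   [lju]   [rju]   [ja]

4

[gmu.zla] — σ1 onset /gm/ (1→3 rises), coda /∅/ ok; σ2 onset /zl/ (2→4 rises), coda /∅/ ok → licit
[sji] — σ1 onset /sj/ (2→5 rises), coda /∅/ ok → licit
[dru.man] — violates constraint 3: syllable 2 coda /n/ has 1 consonant (> 0) → illicit
[lju] — σ1 onset /lj/ (4→5 rises), coda /∅/ ok → licit
[rju] — σ1 onset /rj/ (4→5 rises), coda /∅/ ok → licit
[ja] — violates constraint 1: word begins with /j/ → illicit
Licit: [gmu.zla], [sji], [lju], [rju] → 4.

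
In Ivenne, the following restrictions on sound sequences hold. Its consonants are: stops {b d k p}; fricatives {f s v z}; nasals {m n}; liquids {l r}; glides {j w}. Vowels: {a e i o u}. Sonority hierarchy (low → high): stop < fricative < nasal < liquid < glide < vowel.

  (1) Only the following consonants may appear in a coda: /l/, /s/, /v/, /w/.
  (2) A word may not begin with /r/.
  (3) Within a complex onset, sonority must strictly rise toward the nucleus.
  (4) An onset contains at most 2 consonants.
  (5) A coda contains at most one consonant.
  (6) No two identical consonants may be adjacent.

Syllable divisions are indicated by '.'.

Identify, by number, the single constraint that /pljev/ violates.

/pljev/: syllable 1 onset /plj/ has 3 consonants (> 2).
This is a violation of constraint 4: "An onset contains at most 2 consonants."
The remaining constraints (1, 2, 3, 5, 6) are satisfied.

4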